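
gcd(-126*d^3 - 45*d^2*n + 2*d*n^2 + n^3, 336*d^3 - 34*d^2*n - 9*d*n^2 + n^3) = 42*d^2 + d*n - n^2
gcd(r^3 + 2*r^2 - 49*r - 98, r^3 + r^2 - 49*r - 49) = r^2 - 49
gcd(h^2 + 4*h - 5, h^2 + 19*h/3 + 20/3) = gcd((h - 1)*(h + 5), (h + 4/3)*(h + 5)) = h + 5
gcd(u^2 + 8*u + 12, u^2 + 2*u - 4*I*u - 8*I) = u + 2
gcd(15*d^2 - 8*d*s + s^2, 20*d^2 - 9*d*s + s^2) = -5*d + s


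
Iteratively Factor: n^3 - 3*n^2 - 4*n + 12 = (n - 2)*(n^2 - n - 6) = (n - 3)*(n - 2)*(n + 2)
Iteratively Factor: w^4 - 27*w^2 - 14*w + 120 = (w - 2)*(w^3 + 2*w^2 - 23*w - 60) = (w - 2)*(w + 3)*(w^2 - w - 20) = (w - 5)*(w - 2)*(w + 3)*(w + 4)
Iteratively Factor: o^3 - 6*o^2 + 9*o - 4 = (o - 1)*(o^2 - 5*o + 4) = (o - 4)*(o - 1)*(o - 1)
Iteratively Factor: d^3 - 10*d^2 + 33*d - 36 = (d - 3)*(d^2 - 7*d + 12) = (d - 4)*(d - 3)*(d - 3)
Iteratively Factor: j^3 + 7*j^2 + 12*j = (j)*(j^2 + 7*j + 12) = j*(j + 4)*(j + 3)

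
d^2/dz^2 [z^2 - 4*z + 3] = 2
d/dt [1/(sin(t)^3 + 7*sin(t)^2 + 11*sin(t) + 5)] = -(3*sin(t) + 11)*cos(t)/((sin(t) + 1)^3*(sin(t) + 5)^2)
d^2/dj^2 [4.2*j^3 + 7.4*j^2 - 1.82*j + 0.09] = 25.2*j + 14.8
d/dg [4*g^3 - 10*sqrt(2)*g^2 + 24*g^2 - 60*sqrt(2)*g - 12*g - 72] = 12*g^2 - 20*sqrt(2)*g + 48*g - 60*sqrt(2) - 12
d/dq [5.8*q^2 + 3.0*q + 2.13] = 11.6*q + 3.0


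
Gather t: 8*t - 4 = 8*t - 4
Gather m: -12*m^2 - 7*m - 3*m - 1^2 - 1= -12*m^2 - 10*m - 2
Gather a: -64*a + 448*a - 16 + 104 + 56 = 384*a + 144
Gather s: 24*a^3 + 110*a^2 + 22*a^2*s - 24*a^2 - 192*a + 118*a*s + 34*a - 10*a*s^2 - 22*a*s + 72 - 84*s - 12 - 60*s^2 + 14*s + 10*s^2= 24*a^3 + 86*a^2 - 158*a + s^2*(-10*a - 50) + s*(22*a^2 + 96*a - 70) + 60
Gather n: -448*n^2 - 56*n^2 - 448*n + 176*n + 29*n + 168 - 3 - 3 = -504*n^2 - 243*n + 162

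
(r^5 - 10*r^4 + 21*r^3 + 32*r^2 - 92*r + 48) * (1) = r^5 - 10*r^4 + 21*r^3 + 32*r^2 - 92*r + 48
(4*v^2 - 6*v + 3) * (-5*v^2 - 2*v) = -20*v^4 + 22*v^3 - 3*v^2 - 6*v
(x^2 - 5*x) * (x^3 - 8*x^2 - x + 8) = x^5 - 13*x^4 + 39*x^3 + 13*x^2 - 40*x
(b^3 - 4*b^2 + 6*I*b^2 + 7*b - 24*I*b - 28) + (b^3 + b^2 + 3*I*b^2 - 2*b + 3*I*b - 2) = 2*b^3 - 3*b^2 + 9*I*b^2 + 5*b - 21*I*b - 30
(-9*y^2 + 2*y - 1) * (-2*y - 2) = 18*y^3 + 14*y^2 - 2*y + 2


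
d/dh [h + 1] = 1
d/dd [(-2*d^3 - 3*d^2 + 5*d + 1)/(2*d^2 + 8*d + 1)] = (-4*d^4 - 32*d^3 - 40*d^2 - 10*d - 3)/(4*d^4 + 32*d^3 + 68*d^2 + 16*d + 1)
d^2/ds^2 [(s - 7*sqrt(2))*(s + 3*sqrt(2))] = 2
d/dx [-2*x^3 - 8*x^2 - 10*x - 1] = -6*x^2 - 16*x - 10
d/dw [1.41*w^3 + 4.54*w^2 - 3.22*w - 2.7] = 4.23*w^2 + 9.08*w - 3.22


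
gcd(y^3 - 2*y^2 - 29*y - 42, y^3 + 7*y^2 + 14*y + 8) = y + 2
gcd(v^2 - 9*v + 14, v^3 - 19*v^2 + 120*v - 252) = v - 7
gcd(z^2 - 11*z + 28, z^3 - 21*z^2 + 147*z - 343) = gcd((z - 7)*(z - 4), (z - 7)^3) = z - 7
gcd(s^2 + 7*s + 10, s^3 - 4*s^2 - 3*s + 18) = s + 2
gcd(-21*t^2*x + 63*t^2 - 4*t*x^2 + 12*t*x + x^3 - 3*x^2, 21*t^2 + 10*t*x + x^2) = 3*t + x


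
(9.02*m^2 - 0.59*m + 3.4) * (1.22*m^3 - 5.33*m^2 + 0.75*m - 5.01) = 11.0044*m^5 - 48.7964*m^4 + 14.0577*m^3 - 63.7547*m^2 + 5.5059*m - 17.034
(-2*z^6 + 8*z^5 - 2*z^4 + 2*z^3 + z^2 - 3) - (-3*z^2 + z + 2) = -2*z^6 + 8*z^5 - 2*z^4 + 2*z^3 + 4*z^2 - z - 5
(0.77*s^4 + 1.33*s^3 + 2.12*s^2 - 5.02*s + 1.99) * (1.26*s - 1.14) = 0.9702*s^5 + 0.798*s^4 + 1.155*s^3 - 8.742*s^2 + 8.2302*s - 2.2686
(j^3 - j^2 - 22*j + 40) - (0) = j^3 - j^2 - 22*j + 40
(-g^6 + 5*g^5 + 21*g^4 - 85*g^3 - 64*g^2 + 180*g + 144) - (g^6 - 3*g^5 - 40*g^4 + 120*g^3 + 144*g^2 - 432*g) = -2*g^6 + 8*g^5 + 61*g^4 - 205*g^3 - 208*g^2 + 612*g + 144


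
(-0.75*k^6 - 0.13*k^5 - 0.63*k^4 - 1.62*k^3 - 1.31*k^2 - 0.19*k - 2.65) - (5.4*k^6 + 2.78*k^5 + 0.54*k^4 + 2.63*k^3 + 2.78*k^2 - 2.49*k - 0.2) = -6.15*k^6 - 2.91*k^5 - 1.17*k^4 - 4.25*k^3 - 4.09*k^2 + 2.3*k - 2.45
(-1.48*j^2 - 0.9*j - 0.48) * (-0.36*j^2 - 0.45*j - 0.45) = 0.5328*j^4 + 0.99*j^3 + 1.2438*j^2 + 0.621*j + 0.216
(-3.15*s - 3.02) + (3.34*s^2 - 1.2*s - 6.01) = 3.34*s^2 - 4.35*s - 9.03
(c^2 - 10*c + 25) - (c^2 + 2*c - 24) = 49 - 12*c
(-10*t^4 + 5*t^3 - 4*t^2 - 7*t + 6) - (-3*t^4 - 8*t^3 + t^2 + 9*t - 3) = -7*t^4 + 13*t^3 - 5*t^2 - 16*t + 9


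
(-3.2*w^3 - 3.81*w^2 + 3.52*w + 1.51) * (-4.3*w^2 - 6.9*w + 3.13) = 13.76*w^5 + 38.463*w^4 + 1.137*w^3 - 42.7063*w^2 + 0.598599999999999*w + 4.7263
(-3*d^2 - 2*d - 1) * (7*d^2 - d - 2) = -21*d^4 - 11*d^3 + d^2 + 5*d + 2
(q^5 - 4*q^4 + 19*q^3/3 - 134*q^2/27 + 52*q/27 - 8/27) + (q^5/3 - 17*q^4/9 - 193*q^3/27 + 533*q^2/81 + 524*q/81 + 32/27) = 4*q^5/3 - 53*q^4/9 - 22*q^3/27 + 131*q^2/81 + 680*q/81 + 8/9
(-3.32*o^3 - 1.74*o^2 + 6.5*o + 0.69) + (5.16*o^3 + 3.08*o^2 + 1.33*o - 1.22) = 1.84*o^3 + 1.34*o^2 + 7.83*o - 0.53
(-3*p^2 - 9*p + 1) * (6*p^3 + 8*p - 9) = -18*p^5 - 54*p^4 - 18*p^3 - 45*p^2 + 89*p - 9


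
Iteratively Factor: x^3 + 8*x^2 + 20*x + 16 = (x + 2)*(x^2 + 6*x + 8) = (x + 2)*(x + 4)*(x + 2)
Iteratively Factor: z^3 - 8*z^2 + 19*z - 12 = (z - 4)*(z^2 - 4*z + 3) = (z - 4)*(z - 3)*(z - 1)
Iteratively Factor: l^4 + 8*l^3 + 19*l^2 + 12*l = (l + 4)*(l^3 + 4*l^2 + 3*l) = (l + 1)*(l + 4)*(l^2 + 3*l) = l*(l + 1)*(l + 4)*(l + 3)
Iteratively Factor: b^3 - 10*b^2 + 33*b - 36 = (b - 4)*(b^2 - 6*b + 9) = (b - 4)*(b - 3)*(b - 3)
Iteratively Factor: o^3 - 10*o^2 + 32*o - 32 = (o - 4)*(o^2 - 6*o + 8) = (o - 4)*(o - 2)*(o - 4)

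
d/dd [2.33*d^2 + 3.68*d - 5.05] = 4.66*d + 3.68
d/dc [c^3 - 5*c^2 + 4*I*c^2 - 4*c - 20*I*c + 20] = 3*c^2 + c*(-10 + 8*I) - 4 - 20*I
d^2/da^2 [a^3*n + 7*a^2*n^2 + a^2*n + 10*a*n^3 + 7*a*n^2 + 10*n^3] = 2*n*(3*a + 7*n + 1)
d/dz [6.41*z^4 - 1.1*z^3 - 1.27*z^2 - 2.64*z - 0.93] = 25.64*z^3 - 3.3*z^2 - 2.54*z - 2.64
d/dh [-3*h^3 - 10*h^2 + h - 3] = -9*h^2 - 20*h + 1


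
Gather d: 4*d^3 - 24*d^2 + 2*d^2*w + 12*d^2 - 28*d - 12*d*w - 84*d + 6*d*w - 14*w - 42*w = 4*d^3 + d^2*(2*w - 12) + d*(-6*w - 112) - 56*w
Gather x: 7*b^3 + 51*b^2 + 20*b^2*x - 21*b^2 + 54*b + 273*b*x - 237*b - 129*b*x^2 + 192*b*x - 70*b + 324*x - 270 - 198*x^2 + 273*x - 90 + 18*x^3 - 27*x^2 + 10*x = 7*b^3 + 30*b^2 - 253*b + 18*x^3 + x^2*(-129*b - 225) + x*(20*b^2 + 465*b + 607) - 360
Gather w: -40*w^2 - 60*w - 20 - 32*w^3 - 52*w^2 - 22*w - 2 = -32*w^3 - 92*w^2 - 82*w - 22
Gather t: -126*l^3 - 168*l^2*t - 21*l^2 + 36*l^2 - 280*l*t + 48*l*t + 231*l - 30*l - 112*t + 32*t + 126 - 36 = -126*l^3 + 15*l^2 + 201*l + t*(-168*l^2 - 232*l - 80) + 90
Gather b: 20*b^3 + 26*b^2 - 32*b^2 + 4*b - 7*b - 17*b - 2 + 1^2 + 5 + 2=20*b^3 - 6*b^2 - 20*b + 6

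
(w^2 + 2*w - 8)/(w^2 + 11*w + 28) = (w - 2)/(w + 7)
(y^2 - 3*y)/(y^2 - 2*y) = (y - 3)/(y - 2)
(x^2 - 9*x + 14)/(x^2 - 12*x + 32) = (x^2 - 9*x + 14)/(x^2 - 12*x + 32)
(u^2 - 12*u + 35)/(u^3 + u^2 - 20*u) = (u^2 - 12*u + 35)/(u*(u^2 + u - 20))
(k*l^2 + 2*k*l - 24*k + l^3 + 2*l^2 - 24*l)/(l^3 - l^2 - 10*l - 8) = (k*l + 6*k + l^2 + 6*l)/(l^2 + 3*l + 2)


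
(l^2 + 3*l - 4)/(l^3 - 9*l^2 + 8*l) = (l + 4)/(l*(l - 8))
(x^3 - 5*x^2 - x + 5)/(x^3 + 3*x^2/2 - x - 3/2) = 2*(x - 5)/(2*x + 3)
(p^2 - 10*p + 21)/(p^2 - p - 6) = (p - 7)/(p + 2)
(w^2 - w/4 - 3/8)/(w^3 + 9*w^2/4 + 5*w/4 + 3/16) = 2*(4*w - 3)/(8*w^2 + 14*w + 3)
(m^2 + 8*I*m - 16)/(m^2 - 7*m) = (m^2 + 8*I*m - 16)/(m*(m - 7))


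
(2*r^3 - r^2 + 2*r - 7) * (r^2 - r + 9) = 2*r^5 - 3*r^4 + 21*r^3 - 18*r^2 + 25*r - 63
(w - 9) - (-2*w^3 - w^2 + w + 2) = 2*w^3 + w^2 - 11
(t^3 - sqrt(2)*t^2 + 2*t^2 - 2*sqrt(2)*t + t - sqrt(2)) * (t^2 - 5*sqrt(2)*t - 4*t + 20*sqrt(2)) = t^5 - 6*sqrt(2)*t^4 - 2*t^4 + 3*t^3 + 12*sqrt(2)*t^3 - 24*t^2 + 42*sqrt(2)*t^2 - 70*t + 24*sqrt(2)*t - 40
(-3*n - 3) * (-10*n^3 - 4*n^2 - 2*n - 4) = 30*n^4 + 42*n^3 + 18*n^2 + 18*n + 12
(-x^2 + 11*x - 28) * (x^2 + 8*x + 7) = -x^4 + 3*x^3 + 53*x^2 - 147*x - 196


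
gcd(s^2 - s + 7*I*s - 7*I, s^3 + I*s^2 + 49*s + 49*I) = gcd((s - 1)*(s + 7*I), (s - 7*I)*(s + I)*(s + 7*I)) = s + 7*I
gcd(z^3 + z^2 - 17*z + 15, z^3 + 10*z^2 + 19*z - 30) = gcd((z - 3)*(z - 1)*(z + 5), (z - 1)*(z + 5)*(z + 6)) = z^2 + 4*z - 5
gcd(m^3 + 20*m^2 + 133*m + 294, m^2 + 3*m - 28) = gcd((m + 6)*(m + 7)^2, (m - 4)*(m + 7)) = m + 7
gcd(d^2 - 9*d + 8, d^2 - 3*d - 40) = d - 8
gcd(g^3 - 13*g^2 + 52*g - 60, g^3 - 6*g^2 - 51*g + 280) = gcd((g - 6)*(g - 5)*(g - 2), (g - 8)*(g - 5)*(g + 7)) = g - 5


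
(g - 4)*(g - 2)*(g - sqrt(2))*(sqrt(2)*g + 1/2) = sqrt(2)*g^4 - 6*sqrt(2)*g^3 - 3*g^3/2 + 9*g^2 + 15*sqrt(2)*g^2/2 - 12*g + 3*sqrt(2)*g - 4*sqrt(2)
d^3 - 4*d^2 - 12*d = d*(d - 6)*(d + 2)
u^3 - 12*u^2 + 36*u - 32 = (u - 8)*(u - 2)^2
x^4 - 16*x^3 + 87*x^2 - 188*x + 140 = (x - 7)*(x - 5)*(x - 2)^2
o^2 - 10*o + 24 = (o - 6)*(o - 4)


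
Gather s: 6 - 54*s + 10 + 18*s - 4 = 12 - 36*s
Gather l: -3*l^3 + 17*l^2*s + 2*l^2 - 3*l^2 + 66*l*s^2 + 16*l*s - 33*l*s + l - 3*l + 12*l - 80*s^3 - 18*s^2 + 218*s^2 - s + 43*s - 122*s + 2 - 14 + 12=-3*l^3 + l^2*(17*s - 1) + l*(66*s^2 - 17*s + 10) - 80*s^3 + 200*s^2 - 80*s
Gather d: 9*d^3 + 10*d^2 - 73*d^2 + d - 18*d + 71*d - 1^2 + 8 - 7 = 9*d^3 - 63*d^2 + 54*d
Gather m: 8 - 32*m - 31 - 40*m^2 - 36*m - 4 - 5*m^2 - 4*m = -45*m^2 - 72*m - 27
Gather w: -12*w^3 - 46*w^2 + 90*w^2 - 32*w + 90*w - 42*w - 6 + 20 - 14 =-12*w^3 + 44*w^2 + 16*w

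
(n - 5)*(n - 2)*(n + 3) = n^3 - 4*n^2 - 11*n + 30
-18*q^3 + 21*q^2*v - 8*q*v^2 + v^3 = (-3*q + v)^2*(-2*q + v)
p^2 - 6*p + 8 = (p - 4)*(p - 2)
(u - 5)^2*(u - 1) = u^3 - 11*u^2 + 35*u - 25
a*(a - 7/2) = a^2 - 7*a/2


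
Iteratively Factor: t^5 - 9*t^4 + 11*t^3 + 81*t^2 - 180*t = (t + 3)*(t^4 - 12*t^3 + 47*t^2 - 60*t) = (t - 4)*(t + 3)*(t^3 - 8*t^2 + 15*t) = (t - 5)*(t - 4)*(t + 3)*(t^2 - 3*t) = t*(t - 5)*(t - 4)*(t + 3)*(t - 3)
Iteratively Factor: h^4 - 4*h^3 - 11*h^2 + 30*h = (h)*(h^3 - 4*h^2 - 11*h + 30) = h*(h - 5)*(h^2 + h - 6) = h*(h - 5)*(h + 3)*(h - 2)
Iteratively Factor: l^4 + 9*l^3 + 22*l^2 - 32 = (l - 1)*(l^3 + 10*l^2 + 32*l + 32) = (l - 1)*(l + 4)*(l^2 + 6*l + 8) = (l - 1)*(l + 2)*(l + 4)*(l + 4)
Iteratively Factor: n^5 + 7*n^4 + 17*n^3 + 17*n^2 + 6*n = (n + 1)*(n^4 + 6*n^3 + 11*n^2 + 6*n) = (n + 1)*(n + 2)*(n^3 + 4*n^2 + 3*n) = (n + 1)*(n + 2)*(n + 3)*(n^2 + n) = (n + 1)^2*(n + 2)*(n + 3)*(n)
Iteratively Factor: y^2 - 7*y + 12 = (y - 3)*(y - 4)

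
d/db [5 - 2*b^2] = -4*b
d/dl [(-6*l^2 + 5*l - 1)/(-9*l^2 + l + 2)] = (39*l^2 - 42*l + 11)/(81*l^4 - 18*l^3 - 35*l^2 + 4*l + 4)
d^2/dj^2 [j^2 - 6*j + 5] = 2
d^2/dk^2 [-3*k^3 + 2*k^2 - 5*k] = 4 - 18*k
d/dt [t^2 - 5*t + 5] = 2*t - 5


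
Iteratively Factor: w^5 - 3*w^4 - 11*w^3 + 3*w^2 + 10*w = (w - 5)*(w^4 + 2*w^3 - w^2 - 2*w) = (w - 5)*(w + 1)*(w^3 + w^2 - 2*w) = (w - 5)*(w - 1)*(w + 1)*(w^2 + 2*w) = w*(w - 5)*(w - 1)*(w + 1)*(w + 2)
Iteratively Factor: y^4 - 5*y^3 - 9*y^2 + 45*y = (y)*(y^3 - 5*y^2 - 9*y + 45) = y*(y - 3)*(y^2 - 2*y - 15) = y*(y - 3)*(y + 3)*(y - 5)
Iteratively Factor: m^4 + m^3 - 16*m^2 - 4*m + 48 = (m + 2)*(m^3 - m^2 - 14*m + 24) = (m - 3)*(m + 2)*(m^2 + 2*m - 8) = (m - 3)*(m + 2)*(m + 4)*(m - 2)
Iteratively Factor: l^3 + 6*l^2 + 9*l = (l + 3)*(l^2 + 3*l) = l*(l + 3)*(l + 3)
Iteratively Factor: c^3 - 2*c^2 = (c)*(c^2 - 2*c) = c^2*(c - 2)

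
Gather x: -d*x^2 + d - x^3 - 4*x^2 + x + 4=d - x^3 + x^2*(-d - 4) + x + 4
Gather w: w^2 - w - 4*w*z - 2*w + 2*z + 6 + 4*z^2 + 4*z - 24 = w^2 + w*(-4*z - 3) + 4*z^2 + 6*z - 18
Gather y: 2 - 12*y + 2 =4 - 12*y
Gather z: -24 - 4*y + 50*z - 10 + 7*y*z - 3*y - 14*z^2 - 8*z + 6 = -7*y - 14*z^2 + z*(7*y + 42) - 28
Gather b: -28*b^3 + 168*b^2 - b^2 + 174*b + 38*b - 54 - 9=-28*b^3 + 167*b^2 + 212*b - 63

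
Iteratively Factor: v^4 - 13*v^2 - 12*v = (v)*(v^3 - 13*v - 12) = v*(v + 3)*(v^2 - 3*v - 4) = v*(v - 4)*(v + 3)*(v + 1)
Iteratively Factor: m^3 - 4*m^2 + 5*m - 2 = (m - 2)*(m^2 - 2*m + 1) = (m - 2)*(m - 1)*(m - 1)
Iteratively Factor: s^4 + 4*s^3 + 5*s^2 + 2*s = (s + 2)*(s^3 + 2*s^2 + s) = (s + 1)*(s + 2)*(s^2 + s) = (s + 1)^2*(s + 2)*(s)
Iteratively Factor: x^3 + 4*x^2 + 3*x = (x + 1)*(x^2 + 3*x) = (x + 1)*(x + 3)*(x)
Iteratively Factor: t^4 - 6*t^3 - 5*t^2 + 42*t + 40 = (t + 1)*(t^3 - 7*t^2 + 2*t + 40) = (t - 5)*(t + 1)*(t^2 - 2*t - 8) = (t - 5)*(t - 4)*(t + 1)*(t + 2)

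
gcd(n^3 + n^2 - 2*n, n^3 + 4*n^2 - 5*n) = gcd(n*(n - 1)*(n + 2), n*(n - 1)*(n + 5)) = n^2 - n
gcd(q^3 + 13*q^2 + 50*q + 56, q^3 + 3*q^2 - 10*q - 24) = q^2 + 6*q + 8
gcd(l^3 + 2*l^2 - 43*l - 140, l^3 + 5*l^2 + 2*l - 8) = l + 4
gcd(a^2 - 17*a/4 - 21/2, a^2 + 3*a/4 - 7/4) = a + 7/4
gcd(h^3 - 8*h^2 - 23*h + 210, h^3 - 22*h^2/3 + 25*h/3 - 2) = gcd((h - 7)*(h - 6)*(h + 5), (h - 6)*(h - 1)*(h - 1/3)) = h - 6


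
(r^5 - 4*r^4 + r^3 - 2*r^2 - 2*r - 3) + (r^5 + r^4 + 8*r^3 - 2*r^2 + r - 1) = 2*r^5 - 3*r^4 + 9*r^3 - 4*r^2 - r - 4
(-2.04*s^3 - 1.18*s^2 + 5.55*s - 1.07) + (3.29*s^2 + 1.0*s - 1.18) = -2.04*s^3 + 2.11*s^2 + 6.55*s - 2.25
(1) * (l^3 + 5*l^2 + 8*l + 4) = l^3 + 5*l^2 + 8*l + 4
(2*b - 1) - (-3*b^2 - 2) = 3*b^2 + 2*b + 1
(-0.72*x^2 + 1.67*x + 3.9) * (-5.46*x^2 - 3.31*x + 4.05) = 3.9312*x^4 - 6.735*x^3 - 29.7377*x^2 - 6.1455*x + 15.795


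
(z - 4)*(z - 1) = z^2 - 5*z + 4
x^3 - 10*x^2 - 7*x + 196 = (x - 7)^2*(x + 4)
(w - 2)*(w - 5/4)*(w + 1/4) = w^3 - 3*w^2 + 27*w/16 + 5/8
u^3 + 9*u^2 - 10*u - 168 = (u - 4)*(u + 6)*(u + 7)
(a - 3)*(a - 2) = a^2 - 5*a + 6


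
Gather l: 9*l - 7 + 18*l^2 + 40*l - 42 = 18*l^2 + 49*l - 49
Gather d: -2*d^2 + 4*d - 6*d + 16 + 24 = -2*d^2 - 2*d + 40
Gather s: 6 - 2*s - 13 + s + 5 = -s - 2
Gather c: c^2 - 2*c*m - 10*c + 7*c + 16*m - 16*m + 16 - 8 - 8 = c^2 + c*(-2*m - 3)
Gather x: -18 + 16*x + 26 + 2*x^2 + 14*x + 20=2*x^2 + 30*x + 28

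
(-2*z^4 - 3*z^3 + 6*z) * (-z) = 2*z^5 + 3*z^4 - 6*z^2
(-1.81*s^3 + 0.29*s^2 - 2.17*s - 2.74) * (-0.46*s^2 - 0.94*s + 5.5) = 0.8326*s^5 + 1.568*s^4 - 9.2294*s^3 + 4.8952*s^2 - 9.3594*s - 15.07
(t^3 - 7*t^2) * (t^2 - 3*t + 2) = t^5 - 10*t^4 + 23*t^3 - 14*t^2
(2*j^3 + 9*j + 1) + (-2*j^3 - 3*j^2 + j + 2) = -3*j^2 + 10*j + 3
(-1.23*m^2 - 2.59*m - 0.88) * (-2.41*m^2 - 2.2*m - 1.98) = 2.9643*m^4 + 8.9479*m^3 + 10.2542*m^2 + 7.0642*m + 1.7424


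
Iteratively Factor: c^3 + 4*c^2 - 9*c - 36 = (c + 3)*(c^2 + c - 12) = (c + 3)*(c + 4)*(c - 3)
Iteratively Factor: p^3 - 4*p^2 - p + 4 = (p - 1)*(p^2 - 3*p - 4) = (p - 1)*(p + 1)*(p - 4)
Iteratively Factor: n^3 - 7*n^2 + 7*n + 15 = (n + 1)*(n^2 - 8*n + 15) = (n - 5)*(n + 1)*(n - 3)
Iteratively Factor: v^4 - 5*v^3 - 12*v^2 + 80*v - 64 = (v - 4)*(v^3 - v^2 - 16*v + 16) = (v - 4)^2*(v^2 + 3*v - 4) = (v - 4)^2*(v - 1)*(v + 4)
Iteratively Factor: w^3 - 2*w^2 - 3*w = (w)*(w^2 - 2*w - 3) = w*(w - 3)*(w + 1)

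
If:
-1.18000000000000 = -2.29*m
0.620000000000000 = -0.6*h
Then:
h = -1.03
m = 0.52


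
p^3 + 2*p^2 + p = p*(p + 1)^2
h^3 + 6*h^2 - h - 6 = (h - 1)*(h + 1)*(h + 6)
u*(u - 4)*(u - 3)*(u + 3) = u^4 - 4*u^3 - 9*u^2 + 36*u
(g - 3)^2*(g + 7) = g^3 + g^2 - 33*g + 63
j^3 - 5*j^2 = j^2*(j - 5)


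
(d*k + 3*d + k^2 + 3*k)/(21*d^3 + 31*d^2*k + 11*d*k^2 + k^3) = (k + 3)/(21*d^2 + 10*d*k + k^2)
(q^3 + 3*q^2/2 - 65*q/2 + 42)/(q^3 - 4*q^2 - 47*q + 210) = (q^2 - 11*q/2 + 6)/(q^2 - 11*q + 30)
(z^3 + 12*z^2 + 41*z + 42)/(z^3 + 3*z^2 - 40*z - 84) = (z + 3)/(z - 6)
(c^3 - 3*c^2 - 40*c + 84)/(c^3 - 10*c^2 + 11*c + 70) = (c^2 + 4*c - 12)/(c^2 - 3*c - 10)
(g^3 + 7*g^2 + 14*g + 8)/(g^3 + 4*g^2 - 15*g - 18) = (g^2 + 6*g + 8)/(g^2 + 3*g - 18)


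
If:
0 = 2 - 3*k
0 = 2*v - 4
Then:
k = 2/3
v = 2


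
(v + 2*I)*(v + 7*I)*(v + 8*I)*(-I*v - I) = -I*v^4 + 17*v^3 - I*v^3 + 17*v^2 + 86*I*v^2 - 112*v + 86*I*v - 112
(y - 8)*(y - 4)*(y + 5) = y^3 - 7*y^2 - 28*y + 160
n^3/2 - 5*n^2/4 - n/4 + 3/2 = (n/2 + 1/2)*(n - 2)*(n - 3/2)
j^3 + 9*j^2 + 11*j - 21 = (j - 1)*(j + 3)*(j + 7)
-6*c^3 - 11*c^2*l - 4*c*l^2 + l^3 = (-6*c + l)*(c + l)^2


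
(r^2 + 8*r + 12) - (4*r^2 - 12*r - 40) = -3*r^2 + 20*r + 52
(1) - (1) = 0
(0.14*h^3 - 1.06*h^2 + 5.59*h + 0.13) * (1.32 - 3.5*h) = -0.49*h^4 + 3.8948*h^3 - 20.9642*h^2 + 6.9238*h + 0.1716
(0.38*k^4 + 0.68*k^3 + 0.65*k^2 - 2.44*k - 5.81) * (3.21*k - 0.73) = 1.2198*k^5 + 1.9054*k^4 + 1.5901*k^3 - 8.3069*k^2 - 16.8689*k + 4.2413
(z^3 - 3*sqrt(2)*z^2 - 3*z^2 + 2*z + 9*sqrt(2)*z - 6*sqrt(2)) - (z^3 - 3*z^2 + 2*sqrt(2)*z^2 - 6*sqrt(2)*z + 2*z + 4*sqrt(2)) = -5*sqrt(2)*z^2 + 15*sqrt(2)*z - 10*sqrt(2)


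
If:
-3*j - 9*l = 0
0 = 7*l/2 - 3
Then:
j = -18/7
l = 6/7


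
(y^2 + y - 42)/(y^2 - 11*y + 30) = (y + 7)/(y - 5)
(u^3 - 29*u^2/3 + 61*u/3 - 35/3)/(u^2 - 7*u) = u - 8/3 + 5/(3*u)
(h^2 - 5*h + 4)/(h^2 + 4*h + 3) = (h^2 - 5*h + 4)/(h^2 + 4*h + 3)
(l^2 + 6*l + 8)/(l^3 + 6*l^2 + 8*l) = 1/l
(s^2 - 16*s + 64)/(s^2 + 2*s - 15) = (s^2 - 16*s + 64)/(s^2 + 2*s - 15)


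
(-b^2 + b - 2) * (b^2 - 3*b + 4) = -b^4 + 4*b^3 - 9*b^2 + 10*b - 8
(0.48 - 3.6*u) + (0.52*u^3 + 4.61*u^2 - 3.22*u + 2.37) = 0.52*u^3 + 4.61*u^2 - 6.82*u + 2.85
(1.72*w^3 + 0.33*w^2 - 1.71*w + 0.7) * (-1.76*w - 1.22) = -3.0272*w^4 - 2.6792*w^3 + 2.607*w^2 + 0.8542*w - 0.854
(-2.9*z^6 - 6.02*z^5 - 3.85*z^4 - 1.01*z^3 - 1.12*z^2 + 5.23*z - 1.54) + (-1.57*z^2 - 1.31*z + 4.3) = -2.9*z^6 - 6.02*z^5 - 3.85*z^4 - 1.01*z^3 - 2.69*z^2 + 3.92*z + 2.76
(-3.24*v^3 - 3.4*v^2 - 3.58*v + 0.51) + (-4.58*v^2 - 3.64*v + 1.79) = -3.24*v^3 - 7.98*v^2 - 7.22*v + 2.3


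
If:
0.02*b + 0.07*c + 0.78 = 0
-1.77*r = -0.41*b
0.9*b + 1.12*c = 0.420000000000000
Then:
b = 22.24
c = -17.50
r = 5.15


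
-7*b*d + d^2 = d*(-7*b + d)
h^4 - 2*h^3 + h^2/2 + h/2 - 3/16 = (h - 3/2)*(h - 1/2)^2*(h + 1/2)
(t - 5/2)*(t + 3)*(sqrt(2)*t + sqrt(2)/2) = sqrt(2)*t^3 + sqrt(2)*t^2 - 29*sqrt(2)*t/4 - 15*sqrt(2)/4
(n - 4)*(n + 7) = n^2 + 3*n - 28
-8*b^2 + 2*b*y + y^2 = (-2*b + y)*(4*b + y)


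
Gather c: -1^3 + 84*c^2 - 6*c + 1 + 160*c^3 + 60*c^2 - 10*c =160*c^3 + 144*c^2 - 16*c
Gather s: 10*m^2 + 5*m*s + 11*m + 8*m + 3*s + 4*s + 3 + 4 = 10*m^2 + 19*m + s*(5*m + 7) + 7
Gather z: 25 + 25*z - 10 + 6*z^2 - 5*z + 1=6*z^2 + 20*z + 16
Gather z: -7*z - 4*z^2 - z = -4*z^2 - 8*z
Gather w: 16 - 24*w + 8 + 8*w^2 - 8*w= 8*w^2 - 32*w + 24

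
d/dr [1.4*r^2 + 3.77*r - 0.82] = 2.8*r + 3.77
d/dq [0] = 0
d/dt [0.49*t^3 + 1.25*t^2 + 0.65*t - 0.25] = 1.47*t^2 + 2.5*t + 0.65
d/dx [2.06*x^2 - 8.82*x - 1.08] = 4.12*x - 8.82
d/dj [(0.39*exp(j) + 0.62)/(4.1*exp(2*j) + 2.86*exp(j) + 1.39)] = (-(0.39*exp(j) + 0.62)*(8.2*exp(j) + 2.86) + 1.599*exp(2*j) + 1.1154*exp(j) + 0.5421)*exp(j)/(4.1*exp(2*j) + 2.86*exp(j) + 1.39)^2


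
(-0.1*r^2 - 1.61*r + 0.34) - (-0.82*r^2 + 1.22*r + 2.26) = 0.72*r^2 - 2.83*r - 1.92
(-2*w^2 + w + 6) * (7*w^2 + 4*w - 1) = -14*w^4 - w^3 + 48*w^2 + 23*w - 6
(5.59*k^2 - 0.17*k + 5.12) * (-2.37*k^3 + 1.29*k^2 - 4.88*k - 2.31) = -13.2483*k^5 + 7.614*k^4 - 39.6329*k^3 - 5.4785*k^2 - 24.5929*k - 11.8272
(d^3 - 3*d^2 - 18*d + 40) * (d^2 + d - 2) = d^5 - 2*d^4 - 23*d^3 + 28*d^2 + 76*d - 80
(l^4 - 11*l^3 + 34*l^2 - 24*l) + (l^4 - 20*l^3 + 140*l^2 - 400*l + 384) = 2*l^4 - 31*l^3 + 174*l^2 - 424*l + 384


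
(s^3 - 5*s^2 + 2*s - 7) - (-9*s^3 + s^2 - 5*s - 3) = 10*s^3 - 6*s^2 + 7*s - 4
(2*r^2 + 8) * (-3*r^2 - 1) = -6*r^4 - 26*r^2 - 8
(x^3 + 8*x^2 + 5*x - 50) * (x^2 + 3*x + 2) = x^5 + 11*x^4 + 31*x^3 - 19*x^2 - 140*x - 100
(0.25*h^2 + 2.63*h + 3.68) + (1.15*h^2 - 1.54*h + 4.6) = 1.4*h^2 + 1.09*h + 8.28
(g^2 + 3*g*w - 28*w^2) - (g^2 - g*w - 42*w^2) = 4*g*w + 14*w^2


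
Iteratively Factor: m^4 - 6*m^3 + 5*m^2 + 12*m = (m + 1)*(m^3 - 7*m^2 + 12*m) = m*(m + 1)*(m^2 - 7*m + 12) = m*(m - 4)*(m + 1)*(m - 3)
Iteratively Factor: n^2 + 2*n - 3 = (n - 1)*(n + 3)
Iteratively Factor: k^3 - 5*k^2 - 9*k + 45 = (k - 5)*(k^2 - 9) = (k - 5)*(k + 3)*(k - 3)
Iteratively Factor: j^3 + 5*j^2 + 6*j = (j + 2)*(j^2 + 3*j) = j*(j + 2)*(j + 3)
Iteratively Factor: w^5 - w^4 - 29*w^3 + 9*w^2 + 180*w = (w + 3)*(w^4 - 4*w^3 - 17*w^2 + 60*w) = (w + 3)*(w + 4)*(w^3 - 8*w^2 + 15*w) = (w - 3)*(w + 3)*(w + 4)*(w^2 - 5*w) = w*(w - 3)*(w + 3)*(w + 4)*(w - 5)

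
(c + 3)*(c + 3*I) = c^2 + 3*c + 3*I*c + 9*I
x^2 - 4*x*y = x*(x - 4*y)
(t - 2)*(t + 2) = t^2 - 4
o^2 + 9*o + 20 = (o + 4)*(o + 5)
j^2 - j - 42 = (j - 7)*(j + 6)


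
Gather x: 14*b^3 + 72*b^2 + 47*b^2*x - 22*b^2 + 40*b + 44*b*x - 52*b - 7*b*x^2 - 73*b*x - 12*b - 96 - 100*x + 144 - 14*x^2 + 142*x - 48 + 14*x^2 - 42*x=14*b^3 + 50*b^2 - 7*b*x^2 - 24*b + x*(47*b^2 - 29*b)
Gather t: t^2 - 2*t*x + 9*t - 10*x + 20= t^2 + t*(9 - 2*x) - 10*x + 20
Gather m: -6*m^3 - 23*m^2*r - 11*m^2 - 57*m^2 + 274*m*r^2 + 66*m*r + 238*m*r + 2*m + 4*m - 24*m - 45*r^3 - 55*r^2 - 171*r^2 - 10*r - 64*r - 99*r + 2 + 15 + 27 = -6*m^3 + m^2*(-23*r - 68) + m*(274*r^2 + 304*r - 18) - 45*r^3 - 226*r^2 - 173*r + 44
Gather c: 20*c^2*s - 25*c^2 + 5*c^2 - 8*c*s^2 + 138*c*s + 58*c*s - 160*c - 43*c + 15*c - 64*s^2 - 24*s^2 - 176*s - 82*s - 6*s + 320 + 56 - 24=c^2*(20*s - 20) + c*(-8*s^2 + 196*s - 188) - 88*s^2 - 264*s + 352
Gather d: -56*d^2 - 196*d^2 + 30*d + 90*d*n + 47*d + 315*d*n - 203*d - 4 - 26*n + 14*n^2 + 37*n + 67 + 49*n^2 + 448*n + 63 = -252*d^2 + d*(405*n - 126) + 63*n^2 + 459*n + 126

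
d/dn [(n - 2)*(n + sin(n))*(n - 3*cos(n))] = (n - 2)*(n + sin(n))*(3*sin(n) + 1) + (n - 2)*(n - 3*cos(n))*(cos(n) + 1) + (n + sin(n))*(n - 3*cos(n))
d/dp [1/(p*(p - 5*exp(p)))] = (p*(5*exp(p) - 1) - p + 5*exp(p))/(p^2*(p - 5*exp(p))^2)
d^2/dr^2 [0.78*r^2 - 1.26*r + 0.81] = 1.56000000000000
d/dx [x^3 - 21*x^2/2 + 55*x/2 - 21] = 3*x^2 - 21*x + 55/2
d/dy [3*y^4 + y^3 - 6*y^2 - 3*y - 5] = 12*y^3 + 3*y^2 - 12*y - 3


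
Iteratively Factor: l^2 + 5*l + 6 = (l + 2)*(l + 3)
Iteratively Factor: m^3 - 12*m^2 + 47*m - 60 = (m - 3)*(m^2 - 9*m + 20) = (m - 4)*(m - 3)*(m - 5)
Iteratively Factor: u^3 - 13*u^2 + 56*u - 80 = (u - 4)*(u^2 - 9*u + 20) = (u - 4)^2*(u - 5)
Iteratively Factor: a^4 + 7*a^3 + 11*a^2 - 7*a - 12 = (a + 1)*(a^3 + 6*a^2 + 5*a - 12) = (a + 1)*(a + 4)*(a^2 + 2*a - 3) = (a + 1)*(a + 3)*(a + 4)*(a - 1)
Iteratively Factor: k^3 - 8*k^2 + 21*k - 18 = (k - 3)*(k^2 - 5*k + 6) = (k - 3)^2*(k - 2)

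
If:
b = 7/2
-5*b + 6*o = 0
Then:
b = 7/2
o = 35/12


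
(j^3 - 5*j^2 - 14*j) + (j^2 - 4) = j^3 - 4*j^2 - 14*j - 4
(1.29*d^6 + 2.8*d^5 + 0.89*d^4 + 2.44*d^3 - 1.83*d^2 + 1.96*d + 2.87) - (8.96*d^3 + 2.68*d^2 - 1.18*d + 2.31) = 1.29*d^6 + 2.8*d^5 + 0.89*d^4 - 6.52*d^3 - 4.51*d^2 + 3.14*d + 0.56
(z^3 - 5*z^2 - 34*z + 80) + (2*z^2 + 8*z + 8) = z^3 - 3*z^2 - 26*z + 88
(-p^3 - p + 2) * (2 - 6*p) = 6*p^4 - 2*p^3 + 6*p^2 - 14*p + 4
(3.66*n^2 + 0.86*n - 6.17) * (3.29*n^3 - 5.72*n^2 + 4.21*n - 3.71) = 12.0414*n^5 - 18.1058*n^4 - 9.8099*n^3 + 25.3344*n^2 - 29.1663*n + 22.8907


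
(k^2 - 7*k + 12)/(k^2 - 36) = (k^2 - 7*k + 12)/(k^2 - 36)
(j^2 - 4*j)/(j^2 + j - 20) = j/(j + 5)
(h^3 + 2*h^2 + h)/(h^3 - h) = (h + 1)/(h - 1)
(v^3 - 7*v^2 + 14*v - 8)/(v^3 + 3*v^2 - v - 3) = (v^2 - 6*v + 8)/(v^2 + 4*v + 3)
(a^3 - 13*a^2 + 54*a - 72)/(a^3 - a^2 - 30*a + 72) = (a - 6)/(a + 6)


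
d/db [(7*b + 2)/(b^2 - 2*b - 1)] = (7*b^2 - 14*b - 2*(b - 1)*(7*b + 2) - 7)/(-b^2 + 2*b + 1)^2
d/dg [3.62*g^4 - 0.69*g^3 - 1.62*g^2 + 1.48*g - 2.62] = 14.48*g^3 - 2.07*g^2 - 3.24*g + 1.48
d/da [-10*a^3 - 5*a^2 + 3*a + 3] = -30*a^2 - 10*a + 3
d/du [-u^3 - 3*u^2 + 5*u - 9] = -3*u^2 - 6*u + 5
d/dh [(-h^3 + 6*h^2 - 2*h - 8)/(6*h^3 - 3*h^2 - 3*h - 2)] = (-33*h^4 + 30*h^3 + 126*h^2 - 72*h - 20)/(36*h^6 - 36*h^5 - 27*h^4 - 6*h^3 + 21*h^2 + 12*h + 4)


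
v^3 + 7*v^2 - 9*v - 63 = (v - 3)*(v + 3)*(v + 7)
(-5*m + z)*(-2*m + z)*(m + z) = 10*m^3 + 3*m^2*z - 6*m*z^2 + z^3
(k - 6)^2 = k^2 - 12*k + 36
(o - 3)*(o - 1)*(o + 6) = o^3 + 2*o^2 - 21*o + 18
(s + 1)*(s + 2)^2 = s^3 + 5*s^2 + 8*s + 4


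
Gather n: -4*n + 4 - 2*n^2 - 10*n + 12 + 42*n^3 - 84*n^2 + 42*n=42*n^3 - 86*n^2 + 28*n + 16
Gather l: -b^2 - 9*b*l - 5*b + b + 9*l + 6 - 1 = -b^2 - 4*b + l*(9 - 9*b) + 5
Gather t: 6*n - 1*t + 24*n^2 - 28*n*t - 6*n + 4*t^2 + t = 24*n^2 - 28*n*t + 4*t^2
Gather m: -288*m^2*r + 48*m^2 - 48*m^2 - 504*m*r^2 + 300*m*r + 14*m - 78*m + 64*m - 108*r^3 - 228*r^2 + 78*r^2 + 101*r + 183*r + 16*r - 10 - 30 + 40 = -288*m^2*r + m*(-504*r^2 + 300*r) - 108*r^3 - 150*r^2 + 300*r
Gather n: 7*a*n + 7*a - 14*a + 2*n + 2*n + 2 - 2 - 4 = -7*a + n*(7*a + 4) - 4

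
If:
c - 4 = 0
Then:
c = 4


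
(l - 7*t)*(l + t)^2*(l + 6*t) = l^4 + l^3*t - 43*l^2*t^2 - 85*l*t^3 - 42*t^4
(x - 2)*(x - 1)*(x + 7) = x^3 + 4*x^2 - 19*x + 14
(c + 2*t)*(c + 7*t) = c^2 + 9*c*t + 14*t^2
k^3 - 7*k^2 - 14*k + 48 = (k - 8)*(k - 2)*(k + 3)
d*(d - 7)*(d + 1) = d^3 - 6*d^2 - 7*d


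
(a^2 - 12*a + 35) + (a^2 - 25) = 2*a^2 - 12*a + 10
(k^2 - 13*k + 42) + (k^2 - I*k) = 2*k^2 - 13*k - I*k + 42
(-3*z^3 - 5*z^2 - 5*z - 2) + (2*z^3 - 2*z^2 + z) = -z^3 - 7*z^2 - 4*z - 2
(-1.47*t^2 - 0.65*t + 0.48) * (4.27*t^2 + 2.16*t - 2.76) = -6.2769*t^4 - 5.9507*t^3 + 4.7028*t^2 + 2.8308*t - 1.3248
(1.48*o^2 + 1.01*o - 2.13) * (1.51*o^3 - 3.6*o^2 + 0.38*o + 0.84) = 2.2348*o^5 - 3.8029*o^4 - 6.2899*o^3 + 9.295*o^2 + 0.0389999999999999*o - 1.7892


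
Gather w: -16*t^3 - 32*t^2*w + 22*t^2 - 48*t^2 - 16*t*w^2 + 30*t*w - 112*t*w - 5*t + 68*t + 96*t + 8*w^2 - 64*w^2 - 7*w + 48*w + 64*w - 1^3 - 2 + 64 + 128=-16*t^3 - 26*t^2 + 159*t + w^2*(-16*t - 56) + w*(-32*t^2 - 82*t + 105) + 189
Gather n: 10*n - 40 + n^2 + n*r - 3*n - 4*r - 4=n^2 + n*(r + 7) - 4*r - 44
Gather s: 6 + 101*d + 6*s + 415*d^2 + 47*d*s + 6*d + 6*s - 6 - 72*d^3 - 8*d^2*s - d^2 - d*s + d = -72*d^3 + 414*d^2 + 108*d + s*(-8*d^2 + 46*d + 12)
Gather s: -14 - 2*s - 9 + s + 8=-s - 15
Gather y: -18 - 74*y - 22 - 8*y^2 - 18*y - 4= -8*y^2 - 92*y - 44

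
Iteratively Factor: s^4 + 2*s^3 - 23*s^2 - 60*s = (s + 4)*(s^3 - 2*s^2 - 15*s) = (s + 3)*(s + 4)*(s^2 - 5*s) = (s - 5)*(s + 3)*(s + 4)*(s)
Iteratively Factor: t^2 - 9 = (t + 3)*(t - 3)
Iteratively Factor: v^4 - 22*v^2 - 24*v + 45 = (v - 1)*(v^3 + v^2 - 21*v - 45) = (v - 5)*(v - 1)*(v^2 + 6*v + 9) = (v - 5)*(v - 1)*(v + 3)*(v + 3)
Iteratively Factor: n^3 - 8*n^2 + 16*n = (n)*(n^2 - 8*n + 16) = n*(n - 4)*(n - 4)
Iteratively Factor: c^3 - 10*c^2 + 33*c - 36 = (c - 3)*(c^2 - 7*c + 12) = (c - 3)^2*(c - 4)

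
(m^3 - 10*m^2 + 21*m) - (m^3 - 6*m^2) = -4*m^2 + 21*m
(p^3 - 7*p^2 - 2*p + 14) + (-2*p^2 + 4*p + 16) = p^3 - 9*p^2 + 2*p + 30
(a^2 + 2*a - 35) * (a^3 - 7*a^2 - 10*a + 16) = a^5 - 5*a^4 - 59*a^3 + 241*a^2 + 382*a - 560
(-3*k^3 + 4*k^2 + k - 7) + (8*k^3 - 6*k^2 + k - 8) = 5*k^3 - 2*k^2 + 2*k - 15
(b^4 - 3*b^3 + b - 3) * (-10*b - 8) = -10*b^5 + 22*b^4 + 24*b^3 - 10*b^2 + 22*b + 24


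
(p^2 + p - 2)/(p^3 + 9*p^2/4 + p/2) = 4*(p - 1)/(p*(4*p + 1))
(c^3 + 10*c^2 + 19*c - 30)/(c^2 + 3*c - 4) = (c^2 + 11*c + 30)/(c + 4)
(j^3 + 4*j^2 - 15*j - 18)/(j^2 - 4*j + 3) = (j^2 + 7*j + 6)/(j - 1)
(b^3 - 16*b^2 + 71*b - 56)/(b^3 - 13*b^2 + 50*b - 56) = (b^2 - 9*b + 8)/(b^2 - 6*b + 8)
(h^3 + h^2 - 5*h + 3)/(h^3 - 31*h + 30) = (h^2 + 2*h - 3)/(h^2 + h - 30)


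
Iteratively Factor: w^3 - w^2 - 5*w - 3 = (w + 1)*(w^2 - 2*w - 3) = (w - 3)*(w + 1)*(w + 1)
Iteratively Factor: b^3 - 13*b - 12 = (b + 3)*(b^2 - 3*b - 4) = (b - 4)*(b + 3)*(b + 1)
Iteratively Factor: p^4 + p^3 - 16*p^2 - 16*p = (p - 4)*(p^3 + 5*p^2 + 4*p) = (p - 4)*(p + 1)*(p^2 + 4*p) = (p - 4)*(p + 1)*(p + 4)*(p)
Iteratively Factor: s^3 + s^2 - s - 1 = (s - 1)*(s^2 + 2*s + 1) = (s - 1)*(s + 1)*(s + 1)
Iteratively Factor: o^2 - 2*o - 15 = (o + 3)*(o - 5)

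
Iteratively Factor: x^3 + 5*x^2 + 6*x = (x + 3)*(x^2 + 2*x) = x*(x + 3)*(x + 2)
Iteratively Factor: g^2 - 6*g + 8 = (g - 2)*(g - 4)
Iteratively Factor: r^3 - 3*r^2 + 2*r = (r - 2)*(r^2 - r) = r*(r - 2)*(r - 1)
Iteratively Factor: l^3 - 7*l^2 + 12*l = (l - 4)*(l^2 - 3*l) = (l - 4)*(l - 3)*(l)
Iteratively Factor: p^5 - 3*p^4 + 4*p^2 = (p - 2)*(p^4 - p^3 - 2*p^2) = p*(p - 2)*(p^3 - p^2 - 2*p) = p*(p - 2)*(p + 1)*(p^2 - 2*p) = p*(p - 2)^2*(p + 1)*(p)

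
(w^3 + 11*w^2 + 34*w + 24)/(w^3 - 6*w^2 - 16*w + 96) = (w^2 + 7*w + 6)/(w^2 - 10*w + 24)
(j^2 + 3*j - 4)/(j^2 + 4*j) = (j - 1)/j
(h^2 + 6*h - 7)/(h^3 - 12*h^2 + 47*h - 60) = (h^2 + 6*h - 7)/(h^3 - 12*h^2 + 47*h - 60)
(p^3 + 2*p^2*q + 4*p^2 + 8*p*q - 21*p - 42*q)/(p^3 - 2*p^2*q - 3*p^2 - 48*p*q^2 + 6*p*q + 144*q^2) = (p^2 + 2*p*q + 7*p + 14*q)/(p^2 - 2*p*q - 48*q^2)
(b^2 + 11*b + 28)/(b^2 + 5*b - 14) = (b + 4)/(b - 2)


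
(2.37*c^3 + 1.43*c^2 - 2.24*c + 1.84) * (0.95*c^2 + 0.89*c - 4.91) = 2.2515*c^5 + 3.4678*c^4 - 12.492*c^3 - 7.2669*c^2 + 12.636*c - 9.0344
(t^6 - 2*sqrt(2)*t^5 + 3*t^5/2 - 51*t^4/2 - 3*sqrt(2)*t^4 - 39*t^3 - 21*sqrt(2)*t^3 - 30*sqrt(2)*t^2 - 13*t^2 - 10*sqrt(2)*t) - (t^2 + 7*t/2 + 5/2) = t^6 - 2*sqrt(2)*t^5 + 3*t^5/2 - 51*t^4/2 - 3*sqrt(2)*t^4 - 39*t^3 - 21*sqrt(2)*t^3 - 30*sqrt(2)*t^2 - 14*t^2 - 10*sqrt(2)*t - 7*t/2 - 5/2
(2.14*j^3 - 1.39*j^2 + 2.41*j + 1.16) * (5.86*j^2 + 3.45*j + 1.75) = 12.5404*j^5 - 0.7624*j^4 + 13.0721*j^3 + 12.6796*j^2 + 8.2195*j + 2.03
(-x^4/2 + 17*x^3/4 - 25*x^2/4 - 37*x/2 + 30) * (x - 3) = -x^5/2 + 23*x^4/4 - 19*x^3 + x^2/4 + 171*x/2 - 90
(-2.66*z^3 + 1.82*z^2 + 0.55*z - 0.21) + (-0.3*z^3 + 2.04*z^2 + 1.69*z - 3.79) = -2.96*z^3 + 3.86*z^2 + 2.24*z - 4.0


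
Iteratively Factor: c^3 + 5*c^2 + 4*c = (c + 1)*(c^2 + 4*c) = c*(c + 1)*(c + 4)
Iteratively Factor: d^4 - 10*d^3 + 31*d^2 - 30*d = (d - 3)*(d^3 - 7*d^2 + 10*d) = (d - 5)*(d - 3)*(d^2 - 2*d) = d*(d - 5)*(d - 3)*(d - 2)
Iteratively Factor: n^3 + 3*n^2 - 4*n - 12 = (n + 2)*(n^2 + n - 6) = (n - 2)*(n + 2)*(n + 3)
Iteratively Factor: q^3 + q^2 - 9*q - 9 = (q + 1)*(q^2 - 9) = (q - 3)*(q + 1)*(q + 3)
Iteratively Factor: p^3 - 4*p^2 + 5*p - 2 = (p - 2)*(p^2 - 2*p + 1) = (p - 2)*(p - 1)*(p - 1)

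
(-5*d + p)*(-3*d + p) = 15*d^2 - 8*d*p + p^2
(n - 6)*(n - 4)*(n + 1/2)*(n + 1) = n^4 - 17*n^3/2 + 19*n^2/2 + 31*n + 12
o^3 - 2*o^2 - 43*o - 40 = (o - 8)*(o + 1)*(o + 5)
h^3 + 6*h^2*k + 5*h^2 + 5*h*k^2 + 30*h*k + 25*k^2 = (h + 5)*(h + k)*(h + 5*k)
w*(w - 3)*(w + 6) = w^3 + 3*w^2 - 18*w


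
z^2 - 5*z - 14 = (z - 7)*(z + 2)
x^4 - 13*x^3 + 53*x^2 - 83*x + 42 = (x - 7)*(x - 3)*(x - 2)*(x - 1)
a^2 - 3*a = a*(a - 3)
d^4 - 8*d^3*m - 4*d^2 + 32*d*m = d*(d - 2)*(d + 2)*(d - 8*m)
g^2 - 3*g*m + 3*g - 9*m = (g + 3)*(g - 3*m)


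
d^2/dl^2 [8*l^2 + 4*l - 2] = 16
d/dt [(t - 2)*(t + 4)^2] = 3*t*(t + 4)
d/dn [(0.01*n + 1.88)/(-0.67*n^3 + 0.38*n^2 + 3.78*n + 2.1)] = (0.0134*n^3 + 3.775*n^2 - 1.4288*n - 7.0854)/(0.4489*n^6 - 0.5092*n^5 - 4.9208*n^4 + 0.0587999999999993*n^3 + 15.8844*n^2 + 15.876*n + 4.41)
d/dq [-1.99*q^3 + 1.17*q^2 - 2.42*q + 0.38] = -5.97*q^2 + 2.34*q - 2.42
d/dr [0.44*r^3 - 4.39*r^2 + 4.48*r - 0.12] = 1.32*r^2 - 8.78*r + 4.48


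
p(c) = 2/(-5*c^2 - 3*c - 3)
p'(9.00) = 0.00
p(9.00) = 0.00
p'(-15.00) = 0.00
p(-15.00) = 0.00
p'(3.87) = 0.01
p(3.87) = -0.02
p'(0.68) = 0.36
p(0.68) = -0.27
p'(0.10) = 0.71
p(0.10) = -0.60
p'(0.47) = 0.51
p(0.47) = -0.36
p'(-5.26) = -0.01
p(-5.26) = -0.02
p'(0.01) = 0.68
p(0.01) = -0.66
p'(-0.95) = -0.60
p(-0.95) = -0.43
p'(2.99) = 0.02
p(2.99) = -0.04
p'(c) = 2*(10*c + 3)/(-5*c^2 - 3*c - 3)^2 = 2*(10*c + 3)/(5*c^2 + 3*c + 3)^2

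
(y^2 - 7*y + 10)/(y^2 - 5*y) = (y - 2)/y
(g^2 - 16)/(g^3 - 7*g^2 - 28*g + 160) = (g + 4)/(g^2 - 3*g - 40)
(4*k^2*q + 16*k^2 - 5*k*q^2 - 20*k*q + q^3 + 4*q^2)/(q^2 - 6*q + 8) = (4*k^2*q + 16*k^2 - 5*k*q^2 - 20*k*q + q^3 + 4*q^2)/(q^2 - 6*q + 8)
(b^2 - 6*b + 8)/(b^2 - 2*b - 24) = (-b^2 + 6*b - 8)/(-b^2 + 2*b + 24)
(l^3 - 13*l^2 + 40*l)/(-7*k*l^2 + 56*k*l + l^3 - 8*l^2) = (5 - l)/(7*k - l)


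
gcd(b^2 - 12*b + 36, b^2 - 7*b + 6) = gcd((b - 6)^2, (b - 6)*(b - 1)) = b - 6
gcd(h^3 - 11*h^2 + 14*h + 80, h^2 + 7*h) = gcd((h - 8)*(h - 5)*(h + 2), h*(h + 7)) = 1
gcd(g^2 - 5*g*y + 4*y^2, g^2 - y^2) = -g + y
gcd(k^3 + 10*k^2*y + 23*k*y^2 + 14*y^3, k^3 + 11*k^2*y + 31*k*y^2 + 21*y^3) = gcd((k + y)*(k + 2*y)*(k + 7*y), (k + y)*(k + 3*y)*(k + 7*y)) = k^2 + 8*k*y + 7*y^2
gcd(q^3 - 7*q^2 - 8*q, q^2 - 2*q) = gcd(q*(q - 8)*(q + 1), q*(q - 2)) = q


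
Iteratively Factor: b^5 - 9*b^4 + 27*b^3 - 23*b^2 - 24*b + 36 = (b - 2)*(b^4 - 7*b^3 + 13*b^2 + 3*b - 18) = (b - 2)*(b + 1)*(b^3 - 8*b^2 + 21*b - 18) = (b - 3)*(b - 2)*(b + 1)*(b^2 - 5*b + 6) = (b - 3)*(b - 2)^2*(b + 1)*(b - 3)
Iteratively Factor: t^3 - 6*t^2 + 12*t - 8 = (t - 2)*(t^2 - 4*t + 4) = (t - 2)^2*(t - 2)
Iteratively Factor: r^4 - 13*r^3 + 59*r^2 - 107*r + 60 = (r - 1)*(r^3 - 12*r^2 + 47*r - 60) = (r - 3)*(r - 1)*(r^2 - 9*r + 20) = (r - 4)*(r - 3)*(r - 1)*(r - 5)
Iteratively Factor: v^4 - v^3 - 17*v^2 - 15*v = (v)*(v^3 - v^2 - 17*v - 15) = v*(v + 3)*(v^2 - 4*v - 5) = v*(v + 1)*(v + 3)*(v - 5)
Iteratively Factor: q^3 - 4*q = (q + 2)*(q^2 - 2*q) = q*(q + 2)*(q - 2)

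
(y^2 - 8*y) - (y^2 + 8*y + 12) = -16*y - 12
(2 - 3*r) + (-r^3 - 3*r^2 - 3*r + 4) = -r^3 - 3*r^2 - 6*r + 6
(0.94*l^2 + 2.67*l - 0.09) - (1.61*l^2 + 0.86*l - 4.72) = -0.67*l^2 + 1.81*l + 4.63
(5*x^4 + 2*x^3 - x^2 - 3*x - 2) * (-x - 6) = -5*x^5 - 32*x^4 - 11*x^3 + 9*x^2 + 20*x + 12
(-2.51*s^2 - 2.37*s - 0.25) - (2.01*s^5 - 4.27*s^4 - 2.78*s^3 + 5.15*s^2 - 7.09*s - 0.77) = -2.01*s^5 + 4.27*s^4 + 2.78*s^3 - 7.66*s^2 + 4.72*s + 0.52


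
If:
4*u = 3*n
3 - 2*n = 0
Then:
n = 3/2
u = 9/8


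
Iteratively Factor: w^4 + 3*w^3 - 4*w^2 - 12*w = (w - 2)*(w^3 + 5*w^2 + 6*w) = w*(w - 2)*(w^2 + 5*w + 6) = w*(w - 2)*(w + 3)*(w + 2)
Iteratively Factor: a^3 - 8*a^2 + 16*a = (a - 4)*(a^2 - 4*a) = a*(a - 4)*(a - 4)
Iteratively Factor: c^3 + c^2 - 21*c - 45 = (c + 3)*(c^2 - 2*c - 15) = (c + 3)^2*(c - 5)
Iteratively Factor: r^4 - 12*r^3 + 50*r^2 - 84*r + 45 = (r - 3)*(r^3 - 9*r^2 + 23*r - 15) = (r - 3)*(r - 1)*(r^2 - 8*r + 15) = (r - 3)^2*(r - 1)*(r - 5)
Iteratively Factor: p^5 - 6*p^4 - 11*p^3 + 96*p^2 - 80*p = (p - 1)*(p^4 - 5*p^3 - 16*p^2 + 80*p) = p*(p - 1)*(p^3 - 5*p^2 - 16*p + 80) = p*(p - 1)*(p + 4)*(p^2 - 9*p + 20) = p*(p - 4)*(p - 1)*(p + 4)*(p - 5)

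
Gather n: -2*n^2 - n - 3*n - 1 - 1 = -2*n^2 - 4*n - 2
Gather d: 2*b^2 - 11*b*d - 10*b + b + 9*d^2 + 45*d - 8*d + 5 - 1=2*b^2 - 9*b + 9*d^2 + d*(37 - 11*b) + 4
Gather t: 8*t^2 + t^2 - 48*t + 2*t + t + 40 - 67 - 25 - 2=9*t^2 - 45*t - 54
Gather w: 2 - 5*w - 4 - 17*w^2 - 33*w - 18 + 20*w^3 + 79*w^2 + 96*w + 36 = 20*w^3 + 62*w^2 + 58*w + 16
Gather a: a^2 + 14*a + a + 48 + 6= a^2 + 15*a + 54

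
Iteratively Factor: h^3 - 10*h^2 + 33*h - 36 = (h - 4)*(h^2 - 6*h + 9) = (h - 4)*(h - 3)*(h - 3)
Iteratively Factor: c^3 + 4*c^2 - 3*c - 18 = (c + 3)*(c^2 + c - 6) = (c + 3)^2*(c - 2)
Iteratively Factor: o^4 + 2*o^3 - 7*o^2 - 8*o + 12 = (o - 1)*(o^3 + 3*o^2 - 4*o - 12) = (o - 1)*(o + 3)*(o^2 - 4) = (o - 1)*(o + 2)*(o + 3)*(o - 2)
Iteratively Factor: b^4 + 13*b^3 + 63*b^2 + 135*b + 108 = (b + 3)*(b^3 + 10*b^2 + 33*b + 36) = (b + 3)*(b + 4)*(b^2 + 6*b + 9) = (b + 3)^2*(b + 4)*(b + 3)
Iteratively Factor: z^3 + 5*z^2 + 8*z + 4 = (z + 1)*(z^2 + 4*z + 4) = (z + 1)*(z + 2)*(z + 2)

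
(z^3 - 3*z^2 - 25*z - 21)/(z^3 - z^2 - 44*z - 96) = (z^2 - 6*z - 7)/(z^2 - 4*z - 32)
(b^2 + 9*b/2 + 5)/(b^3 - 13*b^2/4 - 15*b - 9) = 2*(2*b + 5)/(4*b^2 - 21*b - 18)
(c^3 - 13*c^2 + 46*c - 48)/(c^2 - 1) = (c^3 - 13*c^2 + 46*c - 48)/(c^2 - 1)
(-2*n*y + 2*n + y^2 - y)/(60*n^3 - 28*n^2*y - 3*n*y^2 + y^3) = (y - 1)/(-30*n^2 - n*y + y^2)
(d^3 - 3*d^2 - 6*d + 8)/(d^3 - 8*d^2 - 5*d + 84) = (d^2 + d - 2)/(d^2 - 4*d - 21)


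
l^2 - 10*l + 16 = (l - 8)*(l - 2)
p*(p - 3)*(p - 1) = p^3 - 4*p^2 + 3*p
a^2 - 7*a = a*(a - 7)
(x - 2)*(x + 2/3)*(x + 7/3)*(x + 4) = x^4 + 5*x^3 - 4*x^2/9 - 188*x/9 - 112/9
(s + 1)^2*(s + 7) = s^3 + 9*s^2 + 15*s + 7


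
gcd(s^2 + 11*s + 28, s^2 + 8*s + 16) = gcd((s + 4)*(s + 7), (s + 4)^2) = s + 4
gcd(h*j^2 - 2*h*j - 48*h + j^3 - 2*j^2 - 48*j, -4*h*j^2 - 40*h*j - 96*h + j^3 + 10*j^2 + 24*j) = j + 6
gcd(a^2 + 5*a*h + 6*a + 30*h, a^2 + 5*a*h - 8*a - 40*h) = a + 5*h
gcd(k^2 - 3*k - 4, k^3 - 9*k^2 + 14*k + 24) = k^2 - 3*k - 4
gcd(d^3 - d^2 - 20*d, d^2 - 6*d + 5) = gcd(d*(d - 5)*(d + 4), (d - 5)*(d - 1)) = d - 5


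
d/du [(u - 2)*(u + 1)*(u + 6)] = 3*u^2 + 10*u - 8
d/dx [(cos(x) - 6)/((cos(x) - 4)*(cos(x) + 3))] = (cos(x)^2 - 12*cos(x) + 18)*sin(x)/((cos(x) - 4)^2*(cos(x) + 3)^2)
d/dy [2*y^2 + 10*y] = 4*y + 10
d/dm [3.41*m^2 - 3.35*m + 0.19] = 6.82*m - 3.35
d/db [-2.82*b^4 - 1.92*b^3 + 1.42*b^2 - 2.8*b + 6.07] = -11.28*b^3 - 5.76*b^2 + 2.84*b - 2.8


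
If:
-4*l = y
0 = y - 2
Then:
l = -1/2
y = 2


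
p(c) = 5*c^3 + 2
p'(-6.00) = 540.00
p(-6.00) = -1078.00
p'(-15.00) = 3375.00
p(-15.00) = -16873.00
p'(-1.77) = 46.99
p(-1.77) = -25.73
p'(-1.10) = 18.15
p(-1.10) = -4.66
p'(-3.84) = 221.18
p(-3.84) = -281.12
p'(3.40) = 173.40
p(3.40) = 198.52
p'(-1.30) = 25.35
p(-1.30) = -8.98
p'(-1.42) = 30.25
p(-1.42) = -12.32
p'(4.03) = 243.61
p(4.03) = 329.25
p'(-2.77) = 115.09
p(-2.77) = -104.27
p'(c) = 15*c^2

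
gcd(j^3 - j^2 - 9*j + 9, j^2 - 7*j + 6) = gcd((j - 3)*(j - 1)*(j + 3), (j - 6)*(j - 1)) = j - 1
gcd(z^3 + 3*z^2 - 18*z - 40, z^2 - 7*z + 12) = z - 4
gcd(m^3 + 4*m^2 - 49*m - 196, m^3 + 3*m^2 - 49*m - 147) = m^2 - 49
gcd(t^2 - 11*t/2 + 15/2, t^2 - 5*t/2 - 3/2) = t - 3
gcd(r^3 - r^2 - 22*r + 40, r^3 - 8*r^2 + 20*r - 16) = r^2 - 6*r + 8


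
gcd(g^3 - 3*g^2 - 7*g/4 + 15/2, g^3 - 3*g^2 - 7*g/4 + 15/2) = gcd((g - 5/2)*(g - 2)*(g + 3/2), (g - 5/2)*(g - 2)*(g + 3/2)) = g^3 - 3*g^2 - 7*g/4 + 15/2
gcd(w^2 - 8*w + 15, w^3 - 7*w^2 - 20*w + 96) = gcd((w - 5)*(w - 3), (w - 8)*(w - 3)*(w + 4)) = w - 3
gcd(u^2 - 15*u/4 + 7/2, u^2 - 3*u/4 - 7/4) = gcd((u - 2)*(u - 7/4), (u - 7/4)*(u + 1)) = u - 7/4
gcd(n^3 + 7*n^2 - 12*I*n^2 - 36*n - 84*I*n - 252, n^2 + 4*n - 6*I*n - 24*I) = n - 6*I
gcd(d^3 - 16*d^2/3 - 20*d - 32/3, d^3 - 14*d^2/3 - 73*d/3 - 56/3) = d - 8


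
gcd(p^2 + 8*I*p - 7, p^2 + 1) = p + I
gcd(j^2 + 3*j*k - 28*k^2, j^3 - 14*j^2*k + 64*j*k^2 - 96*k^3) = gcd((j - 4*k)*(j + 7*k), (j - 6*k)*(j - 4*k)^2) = j - 4*k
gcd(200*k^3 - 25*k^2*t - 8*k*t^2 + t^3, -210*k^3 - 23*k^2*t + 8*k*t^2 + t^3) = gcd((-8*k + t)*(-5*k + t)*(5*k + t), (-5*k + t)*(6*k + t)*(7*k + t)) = -5*k + t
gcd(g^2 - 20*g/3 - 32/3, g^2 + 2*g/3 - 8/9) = g + 4/3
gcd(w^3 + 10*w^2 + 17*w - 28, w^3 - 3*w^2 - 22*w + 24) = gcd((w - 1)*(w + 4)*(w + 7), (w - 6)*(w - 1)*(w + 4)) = w^2 + 3*w - 4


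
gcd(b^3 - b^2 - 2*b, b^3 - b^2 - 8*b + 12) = b - 2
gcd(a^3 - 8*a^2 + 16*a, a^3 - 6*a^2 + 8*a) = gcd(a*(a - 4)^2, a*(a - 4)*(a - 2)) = a^2 - 4*a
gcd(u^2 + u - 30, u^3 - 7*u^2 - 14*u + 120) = u - 5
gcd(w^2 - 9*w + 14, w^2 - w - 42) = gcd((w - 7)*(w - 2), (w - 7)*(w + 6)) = w - 7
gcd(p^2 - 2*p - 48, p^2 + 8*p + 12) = p + 6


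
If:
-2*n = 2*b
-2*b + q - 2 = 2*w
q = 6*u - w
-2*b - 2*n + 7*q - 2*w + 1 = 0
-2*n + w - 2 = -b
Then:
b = 39/22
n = -39/22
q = -12/11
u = -97/132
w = -73/22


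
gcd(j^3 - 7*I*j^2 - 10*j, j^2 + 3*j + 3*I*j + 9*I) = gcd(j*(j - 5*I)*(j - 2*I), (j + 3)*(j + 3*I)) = 1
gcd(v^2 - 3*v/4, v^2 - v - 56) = 1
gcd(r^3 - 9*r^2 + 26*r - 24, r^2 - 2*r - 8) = r - 4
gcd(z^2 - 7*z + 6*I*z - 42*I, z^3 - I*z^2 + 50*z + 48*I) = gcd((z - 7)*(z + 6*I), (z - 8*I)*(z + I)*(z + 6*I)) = z + 6*I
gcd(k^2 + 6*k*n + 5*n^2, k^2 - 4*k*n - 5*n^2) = k + n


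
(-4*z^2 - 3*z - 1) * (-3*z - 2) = 12*z^3 + 17*z^2 + 9*z + 2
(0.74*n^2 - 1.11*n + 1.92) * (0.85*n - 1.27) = 0.629*n^3 - 1.8833*n^2 + 3.0417*n - 2.4384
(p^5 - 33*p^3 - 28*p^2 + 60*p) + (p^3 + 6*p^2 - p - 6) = p^5 - 32*p^3 - 22*p^2 + 59*p - 6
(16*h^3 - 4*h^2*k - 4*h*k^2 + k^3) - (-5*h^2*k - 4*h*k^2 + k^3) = 16*h^3 + h^2*k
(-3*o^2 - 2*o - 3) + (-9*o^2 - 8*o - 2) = -12*o^2 - 10*o - 5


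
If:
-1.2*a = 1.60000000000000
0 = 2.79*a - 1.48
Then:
No Solution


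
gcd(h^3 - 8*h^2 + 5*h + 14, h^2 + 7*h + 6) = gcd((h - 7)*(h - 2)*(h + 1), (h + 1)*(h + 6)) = h + 1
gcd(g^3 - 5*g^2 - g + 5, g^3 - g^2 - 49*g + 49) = g - 1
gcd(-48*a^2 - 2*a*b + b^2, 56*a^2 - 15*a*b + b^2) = 8*a - b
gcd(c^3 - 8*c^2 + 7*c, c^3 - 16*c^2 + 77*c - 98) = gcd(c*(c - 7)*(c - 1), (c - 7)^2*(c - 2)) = c - 7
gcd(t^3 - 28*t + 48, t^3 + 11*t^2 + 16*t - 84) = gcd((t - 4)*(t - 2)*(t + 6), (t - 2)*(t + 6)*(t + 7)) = t^2 + 4*t - 12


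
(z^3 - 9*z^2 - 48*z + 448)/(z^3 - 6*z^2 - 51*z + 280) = (z - 8)/(z - 5)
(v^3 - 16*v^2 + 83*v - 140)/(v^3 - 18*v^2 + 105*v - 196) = (v - 5)/(v - 7)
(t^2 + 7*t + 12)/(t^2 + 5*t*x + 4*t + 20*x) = (t + 3)/(t + 5*x)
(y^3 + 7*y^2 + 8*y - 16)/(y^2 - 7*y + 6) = (y^2 + 8*y + 16)/(y - 6)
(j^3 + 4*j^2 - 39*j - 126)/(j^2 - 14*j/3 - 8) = 3*(j^2 + 10*j + 21)/(3*j + 4)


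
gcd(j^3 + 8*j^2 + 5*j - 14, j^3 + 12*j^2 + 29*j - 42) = j^2 + 6*j - 7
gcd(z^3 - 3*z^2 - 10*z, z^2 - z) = z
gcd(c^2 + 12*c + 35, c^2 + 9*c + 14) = c + 7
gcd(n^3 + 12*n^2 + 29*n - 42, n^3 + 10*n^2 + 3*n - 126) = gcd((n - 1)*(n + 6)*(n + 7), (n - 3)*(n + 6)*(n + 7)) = n^2 + 13*n + 42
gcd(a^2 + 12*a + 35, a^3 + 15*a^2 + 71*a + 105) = a^2 + 12*a + 35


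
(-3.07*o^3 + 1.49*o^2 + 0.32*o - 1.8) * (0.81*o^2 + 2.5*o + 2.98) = -2.4867*o^5 - 6.4681*o^4 - 5.1644*o^3 + 3.7822*o^2 - 3.5464*o - 5.364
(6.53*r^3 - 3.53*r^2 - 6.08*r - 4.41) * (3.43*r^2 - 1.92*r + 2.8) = 22.3979*r^5 - 24.6455*r^4 + 4.2072*r^3 - 13.3367*r^2 - 8.5568*r - 12.348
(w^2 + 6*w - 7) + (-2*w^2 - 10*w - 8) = -w^2 - 4*w - 15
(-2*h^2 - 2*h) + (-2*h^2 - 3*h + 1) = -4*h^2 - 5*h + 1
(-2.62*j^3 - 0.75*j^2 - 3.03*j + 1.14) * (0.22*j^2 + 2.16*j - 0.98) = -0.5764*j^5 - 5.8242*j^4 + 0.281*j^3 - 5.559*j^2 + 5.4318*j - 1.1172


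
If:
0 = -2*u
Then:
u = 0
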